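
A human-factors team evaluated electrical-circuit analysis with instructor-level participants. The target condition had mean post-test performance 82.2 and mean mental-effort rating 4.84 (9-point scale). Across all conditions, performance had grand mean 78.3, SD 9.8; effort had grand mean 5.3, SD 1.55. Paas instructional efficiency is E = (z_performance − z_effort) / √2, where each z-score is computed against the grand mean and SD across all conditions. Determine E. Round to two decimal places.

0.49

z_performance = (82.2 − 78.3) / 9.8 = 3.9000 / 9.8 = 0.3980.
z_effort = (4.84 − 5.3) / 1.55 = -0.4600 / 1.55 = -0.2968.
z_P − z_E = 0.3980 − (-0.2968) = 0.6948.
E = 0.6948 / √2 = 0.6948 / 1.41421 = 0.4913 ≈ 0.49.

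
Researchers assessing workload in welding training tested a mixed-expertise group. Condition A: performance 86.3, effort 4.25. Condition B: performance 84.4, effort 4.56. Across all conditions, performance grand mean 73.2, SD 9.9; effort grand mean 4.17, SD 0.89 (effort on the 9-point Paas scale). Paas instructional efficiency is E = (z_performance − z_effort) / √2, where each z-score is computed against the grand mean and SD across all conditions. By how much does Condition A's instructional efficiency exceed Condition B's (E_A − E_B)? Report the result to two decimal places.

Condition A: z_P = (86.3 − 73.2)/9.9 = 1.3232; z_E = (4.25 − 4.17)/0.89 = 0.0899; E_A = (1.3232 − 0.0899)/√2 = 0.8721.
Condition B: z_P = (84.4 − 73.2)/9.9 = 1.1313; z_E = (4.56 − 4.17)/0.89 = 0.4382; E_B = (1.1313 − 0.4382)/√2 = 0.4901.
E_A − E_B = 0.8721 − 0.4901 = 0.3820 ≈ 0.38.

0.38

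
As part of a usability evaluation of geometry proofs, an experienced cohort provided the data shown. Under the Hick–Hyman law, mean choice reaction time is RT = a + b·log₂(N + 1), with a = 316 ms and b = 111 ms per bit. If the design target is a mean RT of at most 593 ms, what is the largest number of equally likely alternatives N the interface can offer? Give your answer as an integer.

4

Set 316 + 111·log₂(N + 1) ≤ 593.
log₂(N + 1) ≤ (593 − 316) / 111 = 2.4955.
N + 1 ≤ 2^2.4955 = 5.6392.
N ≤ 4.6392, so the largest integer N is 4.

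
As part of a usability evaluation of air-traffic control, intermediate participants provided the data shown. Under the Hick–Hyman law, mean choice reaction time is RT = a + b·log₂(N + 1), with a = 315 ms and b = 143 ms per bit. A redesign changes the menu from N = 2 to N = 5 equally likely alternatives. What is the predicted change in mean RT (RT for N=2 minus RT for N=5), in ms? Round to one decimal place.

RT(2) = 315 + 143·log₂(3) = 315 + 143·1.5850 = 541.6550 ms.
RT(5) = 315 + 143·log₂(6) = 315 + 143·2.5850 = 684.6550 ms.
Difference = 541.6550 − 684.6550 = -143.0000 ≈ -143.0 ms.

-143.0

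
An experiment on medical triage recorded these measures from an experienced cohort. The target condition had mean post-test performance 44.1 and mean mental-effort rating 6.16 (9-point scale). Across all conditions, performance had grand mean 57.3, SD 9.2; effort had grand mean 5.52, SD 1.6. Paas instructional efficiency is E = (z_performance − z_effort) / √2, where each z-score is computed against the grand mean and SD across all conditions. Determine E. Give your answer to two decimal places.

z_performance = (44.1 − 57.3) / 9.2 = -13.2000 / 9.2 = -1.4348.
z_effort = (6.16 − 5.52) / 1.6 = 0.6400 / 1.6 = 0.4000.
z_P − z_E = -1.4348 − 0.4000 = -1.8348.
E = -1.8348 / √2 = -1.8348 / 1.41421 = -1.2974 ≈ -1.30.

-1.30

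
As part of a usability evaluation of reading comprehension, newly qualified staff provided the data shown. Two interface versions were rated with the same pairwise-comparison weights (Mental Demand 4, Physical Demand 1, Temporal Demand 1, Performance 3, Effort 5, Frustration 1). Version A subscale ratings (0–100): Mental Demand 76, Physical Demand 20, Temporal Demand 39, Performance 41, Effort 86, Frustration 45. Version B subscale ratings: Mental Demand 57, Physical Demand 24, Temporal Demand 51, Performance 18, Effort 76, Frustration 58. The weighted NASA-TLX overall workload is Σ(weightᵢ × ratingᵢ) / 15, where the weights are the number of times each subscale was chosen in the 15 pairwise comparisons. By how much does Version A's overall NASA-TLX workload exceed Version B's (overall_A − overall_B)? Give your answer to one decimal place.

11.1

Version A weighted sum = 4·76 + 1·20 + 1·39 + 3·41 + 5·86 + 1·45 = 304 + 20 + 39 + 123 + 430 + 45 = 961; overall_A = 961/15 = 64.0667.
Version B weighted sum = 4·57 + 1·24 + 1·51 + 3·18 + 5·76 + 1·58 = 228 + 24 + 51 + 54 + 380 + 58 = 795; overall_B = 795/15 = 53.0000.
Difference = 64.0667 − 53.0000 = 11.0667 ≈ 11.1.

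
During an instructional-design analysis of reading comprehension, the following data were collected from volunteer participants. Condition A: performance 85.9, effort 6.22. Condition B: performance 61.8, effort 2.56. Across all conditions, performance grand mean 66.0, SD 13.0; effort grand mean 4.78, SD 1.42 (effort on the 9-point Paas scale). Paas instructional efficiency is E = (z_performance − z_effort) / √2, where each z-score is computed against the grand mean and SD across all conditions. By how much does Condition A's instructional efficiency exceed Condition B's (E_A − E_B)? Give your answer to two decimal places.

-0.51

Condition A: z_P = (85.9 − 66.0)/13.0 = 1.5308; z_E = (6.22 − 4.78)/1.42 = 1.0141; E_A = (1.5308 − 1.0141)/√2 = 0.3654.
Condition B: z_P = (61.8 − 66.0)/13.0 = -0.3231; z_E = (2.56 − 4.78)/1.42 = -1.5634; E_B = (-0.3231 − (-1.5634))/√2 = 0.8770.
E_A − E_B = 0.3654 − 0.8770 = -0.5116 ≈ -0.51.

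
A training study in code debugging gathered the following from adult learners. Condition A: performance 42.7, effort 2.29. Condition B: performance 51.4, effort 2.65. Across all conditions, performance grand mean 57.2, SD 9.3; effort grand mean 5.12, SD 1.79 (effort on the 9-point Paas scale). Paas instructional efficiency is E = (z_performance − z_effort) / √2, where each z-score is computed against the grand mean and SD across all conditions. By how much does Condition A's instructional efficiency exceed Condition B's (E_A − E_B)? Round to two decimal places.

-0.52

Condition A: z_P = (42.7 − 57.2)/9.3 = -1.5591; z_E = (2.29 − 5.12)/1.79 = -1.5810; E_A = (-1.5591 − (-1.5810))/√2 = 0.0155.
Condition B: z_P = (51.4 − 57.2)/9.3 = -0.6237; z_E = (2.65 − 5.12)/1.79 = -1.3799; E_B = (-0.6237 − (-1.3799))/√2 = 0.5347.
E_A − E_B = 0.0155 − 0.5347 = -0.5192 ≈ -0.52.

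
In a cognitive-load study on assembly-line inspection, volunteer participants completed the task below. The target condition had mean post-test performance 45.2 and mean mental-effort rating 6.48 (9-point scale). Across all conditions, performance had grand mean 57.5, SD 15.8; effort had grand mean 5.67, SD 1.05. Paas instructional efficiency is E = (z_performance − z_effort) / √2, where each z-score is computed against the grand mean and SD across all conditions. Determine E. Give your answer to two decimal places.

z_performance = (45.2 − 57.5) / 15.8 = -12.3000 / 15.8 = -0.7785.
z_effort = (6.48 − 5.67) / 1.05 = 0.8100 / 1.05 = 0.7714.
z_P − z_E = -0.7785 − 0.7714 = -1.5499.
E = -1.5499 / √2 = -1.5499 / 1.41421 = -1.0959 ≈ -1.10.

-1.10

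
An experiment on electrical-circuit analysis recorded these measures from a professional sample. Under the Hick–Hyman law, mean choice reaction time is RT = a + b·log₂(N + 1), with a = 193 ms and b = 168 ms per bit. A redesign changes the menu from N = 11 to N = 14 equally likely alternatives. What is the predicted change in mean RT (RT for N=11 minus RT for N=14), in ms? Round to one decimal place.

-54.1

RT(11) = 193 + 168·log₂(12) = 193 + 168·3.5850 = 795.2800 ms.
RT(14) = 193 + 168·log₂(15) = 193 + 168·3.9069 = 849.3592 ms.
Difference = 795.2800 − 849.3592 = -54.0792 ≈ -54.1 ms.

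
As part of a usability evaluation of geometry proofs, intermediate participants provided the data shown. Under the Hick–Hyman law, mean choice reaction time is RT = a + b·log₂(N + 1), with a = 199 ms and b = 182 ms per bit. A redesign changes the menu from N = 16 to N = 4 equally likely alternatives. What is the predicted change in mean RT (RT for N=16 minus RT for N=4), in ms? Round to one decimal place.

RT(16) = 199 + 182·log₂(17) = 199 + 182·4.0875 = 942.9250 ms.
RT(4) = 199 + 182·log₂(5) = 199 + 182·2.3219 = 621.5858 ms.
Difference = 942.9250 − 621.5858 = 321.3392 ≈ 321.3 ms.

321.3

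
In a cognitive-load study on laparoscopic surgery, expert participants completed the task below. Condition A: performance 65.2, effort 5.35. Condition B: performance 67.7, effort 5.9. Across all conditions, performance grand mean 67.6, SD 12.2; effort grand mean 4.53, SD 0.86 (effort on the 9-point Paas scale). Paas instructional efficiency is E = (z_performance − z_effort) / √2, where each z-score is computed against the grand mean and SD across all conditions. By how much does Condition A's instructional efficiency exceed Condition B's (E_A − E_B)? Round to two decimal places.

0.31

Condition A: z_P = (65.2 − 67.6)/12.2 = -0.1967; z_E = (5.35 − 4.53)/0.86 = 0.9535; E_A = (-0.1967 − 0.9535)/√2 = -0.8133.
Condition B: z_P = (67.7 − 67.6)/12.2 = 0.0082; z_E = (5.9 − 4.53)/0.86 = 1.5930; E_B = (0.0082 − 1.5930)/√2 = -1.1206.
E_A − E_B = -0.8133 − (-1.1206) = 0.3073 ≈ 0.31.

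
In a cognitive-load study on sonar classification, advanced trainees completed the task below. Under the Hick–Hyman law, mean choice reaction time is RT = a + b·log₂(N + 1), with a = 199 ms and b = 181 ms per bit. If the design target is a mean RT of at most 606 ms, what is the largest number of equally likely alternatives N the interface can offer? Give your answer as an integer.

3

Set 199 + 181·log₂(N + 1) ≤ 606.
log₂(N + 1) ≤ (606 − 199) / 181 = 2.2486.
N + 1 ≤ 2^2.2486 = 4.7522.
N ≤ 3.7522, so the largest integer N is 3.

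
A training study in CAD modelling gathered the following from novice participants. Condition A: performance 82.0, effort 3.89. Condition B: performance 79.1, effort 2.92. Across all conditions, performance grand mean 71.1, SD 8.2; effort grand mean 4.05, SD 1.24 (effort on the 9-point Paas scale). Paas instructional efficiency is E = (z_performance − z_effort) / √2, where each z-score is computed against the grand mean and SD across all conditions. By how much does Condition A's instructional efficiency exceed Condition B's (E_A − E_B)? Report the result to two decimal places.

Condition A: z_P = (82.0 − 71.1)/8.2 = 1.3293; z_E = (3.89 − 4.05)/1.24 = -0.1290; E_A = (1.3293 − (-0.1290))/√2 = 1.0312.
Condition B: z_P = (79.1 − 71.1)/8.2 = 0.9756; z_E = (2.92 − 4.05)/1.24 = -0.9113; E_B = (0.9756 − (-0.9113))/√2 = 1.3342.
E_A − E_B = 1.0312 − 1.3342 = -0.3030 ≈ -0.30.

-0.30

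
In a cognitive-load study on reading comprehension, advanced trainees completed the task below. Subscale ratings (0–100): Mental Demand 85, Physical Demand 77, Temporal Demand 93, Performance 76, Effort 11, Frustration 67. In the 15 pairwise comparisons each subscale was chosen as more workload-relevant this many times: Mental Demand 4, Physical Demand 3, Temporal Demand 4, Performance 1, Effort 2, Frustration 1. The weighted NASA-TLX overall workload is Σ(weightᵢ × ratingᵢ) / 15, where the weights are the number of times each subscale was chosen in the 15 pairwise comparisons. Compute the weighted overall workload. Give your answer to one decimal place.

The tallies are the weights (they sum to 15).
Weighted sum = 4·85 + 3·77 + 4·93 + 1·76 + 2·11 + 1·67
            = 340 + 231 + 372 + 76 + 22 + 67 = 1108.
Overall workload = 1108 / 15 = 73.8667 ≈ 73.9.

73.9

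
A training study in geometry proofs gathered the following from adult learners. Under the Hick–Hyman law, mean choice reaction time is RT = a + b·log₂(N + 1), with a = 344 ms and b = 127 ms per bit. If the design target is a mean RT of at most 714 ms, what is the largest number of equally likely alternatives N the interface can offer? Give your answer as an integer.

6

Set 344 + 127·log₂(N + 1) ≤ 714.
log₂(N + 1) ≤ (714 − 344) / 127 = 2.9134.
N + 1 ≤ 2^2.9134 = 7.5339.
N ≤ 6.5339, so the largest integer N is 6.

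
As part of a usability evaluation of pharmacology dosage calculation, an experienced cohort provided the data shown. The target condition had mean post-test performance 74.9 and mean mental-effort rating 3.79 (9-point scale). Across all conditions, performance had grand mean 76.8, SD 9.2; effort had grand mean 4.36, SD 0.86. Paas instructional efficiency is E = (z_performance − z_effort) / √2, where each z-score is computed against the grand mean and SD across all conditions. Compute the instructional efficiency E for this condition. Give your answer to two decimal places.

0.32

z_performance = (74.9 − 76.8) / 9.2 = -1.9000 / 9.2 = -0.2065.
z_effort = (3.79 − 4.36) / 0.86 = -0.5700 / 0.86 = -0.6628.
z_P − z_E = -0.2065 − (-0.6628) = 0.4563.
E = 0.4563 / √2 = 0.4563 / 1.41421 = 0.3227 ≈ 0.32.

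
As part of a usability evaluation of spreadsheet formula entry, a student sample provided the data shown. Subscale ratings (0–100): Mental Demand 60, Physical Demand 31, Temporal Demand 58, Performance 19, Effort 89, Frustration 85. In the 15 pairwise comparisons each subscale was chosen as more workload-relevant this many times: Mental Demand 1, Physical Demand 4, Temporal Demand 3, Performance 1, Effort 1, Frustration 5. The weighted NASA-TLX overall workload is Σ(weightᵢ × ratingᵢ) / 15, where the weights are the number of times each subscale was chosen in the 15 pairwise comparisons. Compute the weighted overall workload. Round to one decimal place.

59.4

The tallies are the weights (they sum to 15).
Weighted sum = 1·60 + 4·31 + 3·58 + 1·19 + 1·89 + 5·85
            = 60 + 124 + 174 + 19 + 89 + 425 = 891.
Overall workload = 891 / 15 = 59.4000 ≈ 59.4.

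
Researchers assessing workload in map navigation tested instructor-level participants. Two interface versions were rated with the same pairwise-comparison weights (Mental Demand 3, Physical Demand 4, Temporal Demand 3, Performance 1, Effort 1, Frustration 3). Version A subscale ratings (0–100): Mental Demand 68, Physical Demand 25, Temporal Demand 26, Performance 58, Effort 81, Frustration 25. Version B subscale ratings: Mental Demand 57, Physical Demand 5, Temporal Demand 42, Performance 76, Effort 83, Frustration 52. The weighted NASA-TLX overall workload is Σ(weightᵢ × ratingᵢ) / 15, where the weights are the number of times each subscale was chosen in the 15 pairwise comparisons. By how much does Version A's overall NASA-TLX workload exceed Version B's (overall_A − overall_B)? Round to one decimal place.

-2.4

Version A weighted sum = 3·68 + 4·25 + 3·26 + 1·58 + 1·81 + 3·25 = 204 + 100 + 78 + 58 + 81 + 75 = 596; overall_A = 596/15 = 39.7333.
Version B weighted sum = 3·57 + 4·5 + 3·42 + 1·76 + 1·83 + 3·52 = 171 + 20 + 126 + 76 + 83 + 156 = 632; overall_B = 632/15 = 42.1333.
Difference = 39.7333 − 42.1333 = -2.4000 ≈ -2.4.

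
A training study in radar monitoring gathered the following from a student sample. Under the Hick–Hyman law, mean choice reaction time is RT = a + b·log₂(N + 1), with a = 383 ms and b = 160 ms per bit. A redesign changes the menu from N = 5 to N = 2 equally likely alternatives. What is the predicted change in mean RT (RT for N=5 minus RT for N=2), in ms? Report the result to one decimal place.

RT(5) = 383 + 160·log₂(6) = 383 + 160·2.5850 = 796.6000 ms.
RT(2) = 383 + 160·log₂(3) = 383 + 160·1.5850 = 636.6000 ms.
Difference = 796.6000 − 636.6000 = 160.0000 ≈ 160.0 ms.

160.0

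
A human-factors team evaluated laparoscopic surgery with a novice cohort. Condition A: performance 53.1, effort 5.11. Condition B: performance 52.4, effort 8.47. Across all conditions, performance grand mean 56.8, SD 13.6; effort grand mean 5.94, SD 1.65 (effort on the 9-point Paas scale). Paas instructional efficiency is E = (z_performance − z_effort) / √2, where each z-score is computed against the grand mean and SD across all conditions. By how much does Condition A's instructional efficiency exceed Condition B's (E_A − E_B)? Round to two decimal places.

Condition A: z_P = (53.1 − 56.8)/13.6 = -0.2721; z_E = (5.11 − 5.94)/1.65 = -0.5030; E_A = (-0.2721 − (-0.5030))/√2 = 0.1633.
Condition B: z_P = (52.4 − 56.8)/13.6 = -0.3235; z_E = (8.47 − 5.94)/1.65 = 1.5333; E_B = (-0.3235 − 1.5333)/√2 = -1.3130.
E_A − E_B = 0.1633 − (-1.3130) = 1.4763 ≈ 1.48.

1.48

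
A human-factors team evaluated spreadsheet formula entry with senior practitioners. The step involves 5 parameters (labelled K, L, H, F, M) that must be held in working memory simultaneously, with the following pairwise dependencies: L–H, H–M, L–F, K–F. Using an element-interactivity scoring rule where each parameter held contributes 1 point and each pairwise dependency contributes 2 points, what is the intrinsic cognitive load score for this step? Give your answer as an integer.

13

Count of parameters held simultaneously: 5.
Count of pairwise dependencies listed: 4.
Element contribution: 5 × 1 = 5.
Interaction contribution: 4 × 2 = 8.
Intrinsic load = 5 + 8 = 13.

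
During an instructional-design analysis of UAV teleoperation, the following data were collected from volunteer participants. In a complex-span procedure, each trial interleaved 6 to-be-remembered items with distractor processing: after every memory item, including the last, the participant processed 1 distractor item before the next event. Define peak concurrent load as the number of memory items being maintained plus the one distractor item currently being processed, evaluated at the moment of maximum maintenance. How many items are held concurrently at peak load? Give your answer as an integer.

Maintenance is greatest during the distractor(s) after memory item 6: all 6 memory items are being held.
One distractor item is concurrently being processed.
Peak concurrent load = 6 + 1 = 7 items.

7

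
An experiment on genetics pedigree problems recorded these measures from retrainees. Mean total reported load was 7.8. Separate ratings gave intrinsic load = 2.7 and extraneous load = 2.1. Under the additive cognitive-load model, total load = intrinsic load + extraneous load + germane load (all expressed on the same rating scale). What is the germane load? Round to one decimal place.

3.0

germane load = total − intrinsic − extraneous
             = 7.8 − 2.7 − 2.1 = 3.0.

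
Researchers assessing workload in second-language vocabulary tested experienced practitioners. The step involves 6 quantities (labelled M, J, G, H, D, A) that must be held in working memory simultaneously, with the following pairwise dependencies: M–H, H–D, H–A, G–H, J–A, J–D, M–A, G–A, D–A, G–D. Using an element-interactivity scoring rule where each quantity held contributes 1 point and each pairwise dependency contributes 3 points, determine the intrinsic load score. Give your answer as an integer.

36

Count of quantities held simultaneously: 6.
Count of pairwise dependencies listed: 10.
Element contribution: 6 × 1 = 6.
Interaction contribution: 10 × 3 = 30.
Intrinsic load = 6 + 30 = 36.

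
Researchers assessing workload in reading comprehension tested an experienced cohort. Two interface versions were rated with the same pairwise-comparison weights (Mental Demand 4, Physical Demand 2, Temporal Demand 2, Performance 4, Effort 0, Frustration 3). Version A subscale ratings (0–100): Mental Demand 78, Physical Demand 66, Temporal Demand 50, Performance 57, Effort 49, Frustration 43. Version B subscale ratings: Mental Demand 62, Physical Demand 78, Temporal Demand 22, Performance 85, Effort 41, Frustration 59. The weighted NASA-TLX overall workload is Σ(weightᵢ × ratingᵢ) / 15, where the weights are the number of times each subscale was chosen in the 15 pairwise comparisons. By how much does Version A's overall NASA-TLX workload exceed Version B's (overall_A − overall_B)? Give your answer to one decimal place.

-4.3

Version A weighted sum = 4·78 + 2·66 + 2·50 + 4·57 + 0·49 + 3·43 = 312 + 132 + 100 + 228 + 0 + 129 = 901; overall_A = 901/15 = 60.0667.
Version B weighted sum = 4·62 + 2·78 + 2·22 + 4·85 + 0·41 + 3·59 = 248 + 156 + 44 + 340 + 0 + 177 = 965; overall_B = 965/15 = 64.3333.
Difference = 60.0667 − 64.3333 = -4.2666 ≈ -4.3.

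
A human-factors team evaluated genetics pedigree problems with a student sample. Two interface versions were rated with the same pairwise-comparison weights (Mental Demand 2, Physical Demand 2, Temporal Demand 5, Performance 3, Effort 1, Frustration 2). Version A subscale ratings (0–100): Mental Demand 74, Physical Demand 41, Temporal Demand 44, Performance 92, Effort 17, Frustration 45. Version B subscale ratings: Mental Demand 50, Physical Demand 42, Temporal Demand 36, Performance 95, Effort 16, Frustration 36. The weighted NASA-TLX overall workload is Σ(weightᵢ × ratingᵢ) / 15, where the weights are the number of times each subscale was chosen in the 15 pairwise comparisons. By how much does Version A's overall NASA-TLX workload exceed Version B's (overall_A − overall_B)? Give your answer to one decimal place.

Version A weighted sum = 2·74 + 2·41 + 5·44 + 3·92 + 1·17 + 2·45 = 148 + 82 + 220 + 276 + 17 + 90 = 833; overall_A = 833/15 = 55.5333.
Version B weighted sum = 2·50 + 2·42 + 5·36 + 3·95 + 1·16 + 2·36 = 100 + 84 + 180 + 285 + 16 + 72 = 737; overall_B = 737/15 = 49.1333.
Difference = 55.5333 − 49.1333 = 6.4000 ≈ 6.4.

6.4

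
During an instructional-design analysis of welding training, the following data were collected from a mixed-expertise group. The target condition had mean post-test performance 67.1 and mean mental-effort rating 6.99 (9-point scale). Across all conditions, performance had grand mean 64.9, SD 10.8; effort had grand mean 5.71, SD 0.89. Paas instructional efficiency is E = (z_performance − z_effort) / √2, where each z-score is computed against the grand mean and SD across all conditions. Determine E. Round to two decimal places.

z_performance = (67.1 − 64.9) / 10.8 = 2.2000 / 10.8 = 0.2037.
z_effort = (6.99 − 5.71) / 0.89 = 1.2800 / 0.89 = 1.4382.
z_P − z_E = 0.2037 − 1.4382 = -1.2345.
E = -1.2345 / √2 = -1.2345 / 1.41421 = -0.8729 ≈ -0.87.

-0.87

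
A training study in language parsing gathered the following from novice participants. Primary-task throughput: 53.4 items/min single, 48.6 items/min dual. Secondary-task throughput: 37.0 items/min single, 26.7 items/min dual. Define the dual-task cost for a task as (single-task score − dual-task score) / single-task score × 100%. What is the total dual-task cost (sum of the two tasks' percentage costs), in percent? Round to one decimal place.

36.8

Primary cost = (53.4 − 48.6) / 53.4 × 100% = 8.9888%.
Secondary cost = (37.0 − 26.7) / 37.0 × 100% = 27.8378%.
Total = 8.9888% + 27.8378% = 36.8266% ≈ 36.8%.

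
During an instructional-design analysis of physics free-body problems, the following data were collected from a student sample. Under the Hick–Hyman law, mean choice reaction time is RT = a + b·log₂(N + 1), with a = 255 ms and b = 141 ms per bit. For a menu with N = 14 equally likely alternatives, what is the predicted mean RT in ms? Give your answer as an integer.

806

log₂(14 + 1) = log₂(15) = 3.9069.
RT = 255 + 141 × 3.9069 = 255 + 550.8729 = 805.8729 ms.
≈ 806 ms.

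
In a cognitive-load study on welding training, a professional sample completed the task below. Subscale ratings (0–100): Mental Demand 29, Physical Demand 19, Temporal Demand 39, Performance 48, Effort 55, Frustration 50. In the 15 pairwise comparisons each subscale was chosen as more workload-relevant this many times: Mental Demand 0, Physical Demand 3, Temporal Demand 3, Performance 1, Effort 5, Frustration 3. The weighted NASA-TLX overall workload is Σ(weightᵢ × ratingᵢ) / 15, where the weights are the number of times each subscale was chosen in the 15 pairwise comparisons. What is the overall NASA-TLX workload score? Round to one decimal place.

43.1

The tallies are the weights (they sum to 15).
Weighted sum = 0·29 + 3·19 + 3·39 + 1·48 + 5·55 + 3·50
            = 0 + 57 + 117 + 48 + 275 + 150 = 647.
Overall workload = 647 / 15 = 43.1333 ≈ 43.1.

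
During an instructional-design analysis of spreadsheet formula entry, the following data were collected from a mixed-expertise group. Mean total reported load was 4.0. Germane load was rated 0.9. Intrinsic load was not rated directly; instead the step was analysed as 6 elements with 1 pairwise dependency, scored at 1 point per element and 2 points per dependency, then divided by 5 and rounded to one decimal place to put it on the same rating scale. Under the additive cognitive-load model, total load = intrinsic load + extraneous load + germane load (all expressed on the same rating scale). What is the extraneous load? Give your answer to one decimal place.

1.5

Intrinsic (element-interactivity): (6 × 1 + 1 × 2) / 5 = 8 / 5 = 1.6000 → 1.6.
extraneous load = total − intrinsic − germane
             = 4.0 − 1.6 − 0.9 = 1.5.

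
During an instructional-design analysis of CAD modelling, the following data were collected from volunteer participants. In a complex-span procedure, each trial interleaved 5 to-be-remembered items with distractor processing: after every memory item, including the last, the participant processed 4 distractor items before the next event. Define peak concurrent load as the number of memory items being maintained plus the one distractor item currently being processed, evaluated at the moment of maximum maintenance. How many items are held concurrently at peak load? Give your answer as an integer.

6

Maintenance is greatest during the distractor(s) after memory item 5: all 5 memory items are being held.
One distractor item is concurrently being processed.
Peak concurrent load = 5 + 1 = 6 items.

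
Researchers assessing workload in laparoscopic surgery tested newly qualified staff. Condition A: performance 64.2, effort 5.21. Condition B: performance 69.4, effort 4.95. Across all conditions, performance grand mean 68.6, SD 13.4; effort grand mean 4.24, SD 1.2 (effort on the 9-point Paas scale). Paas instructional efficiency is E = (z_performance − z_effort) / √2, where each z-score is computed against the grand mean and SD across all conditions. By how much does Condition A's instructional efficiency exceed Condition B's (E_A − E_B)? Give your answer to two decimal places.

Condition A: z_P = (64.2 − 68.6)/13.4 = -0.3284; z_E = (5.21 − 4.24)/1.2 = 0.8083; E_A = (-0.3284 − 0.8083)/√2 = -0.8038.
Condition B: z_P = (69.4 − 68.6)/13.4 = 0.0597; z_E = (4.95 − 4.24)/1.2 = 0.5917; E_B = (0.0597 − 0.5917)/√2 = -0.3762.
E_A − E_B = -0.8038 − (-0.3762) = -0.4276 ≈ -0.43.

-0.43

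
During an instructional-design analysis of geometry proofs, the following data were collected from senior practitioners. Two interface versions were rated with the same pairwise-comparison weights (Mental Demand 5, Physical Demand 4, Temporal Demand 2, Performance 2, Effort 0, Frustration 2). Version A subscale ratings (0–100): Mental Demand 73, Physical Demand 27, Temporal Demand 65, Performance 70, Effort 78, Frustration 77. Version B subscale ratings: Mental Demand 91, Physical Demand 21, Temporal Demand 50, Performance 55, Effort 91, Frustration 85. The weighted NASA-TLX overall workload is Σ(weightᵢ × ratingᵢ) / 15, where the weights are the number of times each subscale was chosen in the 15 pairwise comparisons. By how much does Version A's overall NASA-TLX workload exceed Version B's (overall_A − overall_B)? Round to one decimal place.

Version A weighted sum = 5·73 + 4·27 + 2·65 + 2·70 + 0·78 + 2·77 = 365 + 108 + 130 + 140 + 0 + 154 = 897; overall_A = 897/15 = 59.8000.
Version B weighted sum = 5·91 + 4·21 + 2·50 + 2·55 + 0·91 + 2·85 = 455 + 84 + 100 + 110 + 0 + 170 = 919; overall_B = 919/15 = 61.2667.
Difference = 59.8000 − 61.2667 = -1.4667 ≈ -1.5.

-1.5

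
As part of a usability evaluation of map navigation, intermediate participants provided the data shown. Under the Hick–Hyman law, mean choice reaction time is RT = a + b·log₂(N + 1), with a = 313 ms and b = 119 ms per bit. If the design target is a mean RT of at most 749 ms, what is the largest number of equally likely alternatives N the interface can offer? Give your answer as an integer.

11

Set 313 + 119·log₂(N + 1) ≤ 749.
log₂(N + 1) ≤ (749 − 313) / 119 = 3.6639.
N + 1 ≤ 2^3.6639 = 12.6749.
N ≤ 11.6749, so the largest integer N is 11.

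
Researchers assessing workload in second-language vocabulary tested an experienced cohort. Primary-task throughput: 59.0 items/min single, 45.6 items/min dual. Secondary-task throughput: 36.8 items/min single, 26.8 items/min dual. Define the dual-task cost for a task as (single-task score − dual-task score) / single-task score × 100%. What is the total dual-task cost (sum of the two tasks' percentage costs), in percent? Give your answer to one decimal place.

49.9

Primary cost = (59.0 − 45.6) / 59.0 × 100% = 22.7119%.
Secondary cost = (36.8 − 26.8) / 36.8 × 100% = 27.1739%.
Total = 22.7119% + 27.1739% = 49.8858% ≈ 49.9%.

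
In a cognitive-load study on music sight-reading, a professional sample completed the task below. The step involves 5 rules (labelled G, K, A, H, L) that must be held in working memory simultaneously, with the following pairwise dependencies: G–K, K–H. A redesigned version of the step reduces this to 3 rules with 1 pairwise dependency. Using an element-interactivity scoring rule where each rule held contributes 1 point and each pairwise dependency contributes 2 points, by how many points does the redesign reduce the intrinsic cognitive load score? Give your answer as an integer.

Original: 5 × 1 + 2 × 2 = 5 + 4 = 9.
Redesigned: 3 × 1 + 1 × 2 = 3 + 2 = 5.
Reduction = 9 − 5 = 4.

4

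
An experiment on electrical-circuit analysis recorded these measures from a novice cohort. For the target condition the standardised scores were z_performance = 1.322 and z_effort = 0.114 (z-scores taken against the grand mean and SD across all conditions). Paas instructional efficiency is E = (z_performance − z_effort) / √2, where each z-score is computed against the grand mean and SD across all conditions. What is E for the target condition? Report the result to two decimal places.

z_P − z_E = 1.322 − 0.114 = 1.2080.
E = 1.2080 / √2 = 1.2080 / 1.41421 = 0.8542 ≈ 0.85.

0.85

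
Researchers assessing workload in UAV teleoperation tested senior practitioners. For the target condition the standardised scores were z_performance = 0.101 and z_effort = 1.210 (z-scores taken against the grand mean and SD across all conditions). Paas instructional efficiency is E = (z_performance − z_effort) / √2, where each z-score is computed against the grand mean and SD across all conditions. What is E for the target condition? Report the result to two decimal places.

-0.78

z_P − z_E = 0.101 − 1.210 = -1.1090.
E = -1.1090 / √2 = -1.1090 / 1.41421 = -0.7842 ≈ -0.78.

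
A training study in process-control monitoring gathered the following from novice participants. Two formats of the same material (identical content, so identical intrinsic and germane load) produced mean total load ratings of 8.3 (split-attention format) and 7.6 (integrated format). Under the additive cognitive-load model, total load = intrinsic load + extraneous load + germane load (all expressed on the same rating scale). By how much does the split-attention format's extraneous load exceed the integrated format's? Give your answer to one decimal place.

0.7

Intrinsic and germane load are equal across formats, so the difference in total load equals the difference in extraneous load.
Extraneous-load difference = 8.3 − 7.6 = 0.7.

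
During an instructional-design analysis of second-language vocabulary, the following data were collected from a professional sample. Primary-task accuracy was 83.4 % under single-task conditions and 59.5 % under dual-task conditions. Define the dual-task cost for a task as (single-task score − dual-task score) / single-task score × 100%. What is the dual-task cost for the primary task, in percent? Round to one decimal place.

Cost = (83.4 − 59.5) / 83.4 × 100%
     = 23.9000 / 83.4 × 100% = 28.6571%.
≈ 28.7%.

28.7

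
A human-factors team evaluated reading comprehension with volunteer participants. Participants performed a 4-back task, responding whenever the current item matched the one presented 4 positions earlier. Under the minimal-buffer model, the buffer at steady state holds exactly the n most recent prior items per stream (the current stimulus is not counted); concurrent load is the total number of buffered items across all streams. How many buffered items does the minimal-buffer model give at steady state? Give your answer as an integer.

4

The buffer holds the 4 most recent prior items.
Steady-state concurrent load = 4 items.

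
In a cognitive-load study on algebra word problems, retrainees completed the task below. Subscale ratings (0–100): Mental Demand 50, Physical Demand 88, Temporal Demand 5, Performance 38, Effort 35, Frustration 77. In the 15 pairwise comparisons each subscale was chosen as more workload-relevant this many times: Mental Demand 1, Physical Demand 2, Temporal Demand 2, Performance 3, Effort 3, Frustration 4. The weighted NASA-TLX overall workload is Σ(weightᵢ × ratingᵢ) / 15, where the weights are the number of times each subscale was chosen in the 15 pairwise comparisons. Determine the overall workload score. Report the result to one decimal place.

The tallies are the weights (they sum to 15).
Weighted sum = 1·50 + 2·88 + 2·5 + 3·38 + 3·35 + 4·77
            = 50 + 176 + 10 + 114 + 105 + 308 = 763.
Overall workload = 763 / 15 = 50.8667 ≈ 50.9.

50.9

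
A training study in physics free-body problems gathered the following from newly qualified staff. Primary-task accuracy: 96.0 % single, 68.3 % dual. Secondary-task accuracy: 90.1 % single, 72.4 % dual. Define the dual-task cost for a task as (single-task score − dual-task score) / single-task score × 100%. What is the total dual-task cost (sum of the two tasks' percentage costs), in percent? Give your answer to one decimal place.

Primary cost = (96.0 − 68.3) / 96.0 × 100% = 28.8542%.
Secondary cost = (90.1 − 72.4) / 90.1 × 100% = 19.6448%.
Total = 28.8542% + 19.6448% = 48.4990% ≈ 48.5%.

48.5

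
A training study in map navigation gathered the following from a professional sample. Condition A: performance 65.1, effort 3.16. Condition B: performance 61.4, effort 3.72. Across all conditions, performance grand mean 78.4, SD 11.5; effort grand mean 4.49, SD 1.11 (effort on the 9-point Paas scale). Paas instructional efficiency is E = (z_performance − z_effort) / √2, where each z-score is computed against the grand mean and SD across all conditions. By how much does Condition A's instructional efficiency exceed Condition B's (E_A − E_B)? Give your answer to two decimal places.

0.58

Condition A: z_P = (65.1 − 78.4)/11.5 = -1.1565; z_E = (3.16 − 4.49)/1.11 = -1.1982; E_A = (-1.1565 − (-1.1982))/√2 = 0.0295.
Condition B: z_P = (61.4 − 78.4)/11.5 = -1.4783; z_E = (3.72 − 4.49)/1.11 = -0.6937; E_B = (-1.4783 − (-0.6937))/√2 = -0.5548.
E_A − E_B = 0.0295 − (-0.5548) = 0.5843 ≈ 0.58.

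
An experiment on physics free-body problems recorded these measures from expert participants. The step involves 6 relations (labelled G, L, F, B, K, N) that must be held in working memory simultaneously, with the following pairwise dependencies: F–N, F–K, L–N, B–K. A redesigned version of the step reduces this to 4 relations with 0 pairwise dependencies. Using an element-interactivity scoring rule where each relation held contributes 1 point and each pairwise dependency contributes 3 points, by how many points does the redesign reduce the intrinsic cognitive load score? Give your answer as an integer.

Original: 6 × 1 + 4 × 3 = 6 + 12 = 18.
Redesigned: 4 × 1 + 0 × 3 = 4 + 0 = 4.
Reduction = 18 − 4 = 14.

14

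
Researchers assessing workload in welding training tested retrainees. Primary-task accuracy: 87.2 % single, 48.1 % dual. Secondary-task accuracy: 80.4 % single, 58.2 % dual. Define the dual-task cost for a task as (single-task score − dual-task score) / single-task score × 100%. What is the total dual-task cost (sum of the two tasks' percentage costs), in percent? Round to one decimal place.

Primary cost = (87.2 − 48.1) / 87.2 × 100% = 44.8394%.
Secondary cost = (80.4 − 58.2) / 80.4 × 100% = 27.6119%.
Total = 44.8394% + 27.6119% = 72.4513% ≈ 72.5%.

72.5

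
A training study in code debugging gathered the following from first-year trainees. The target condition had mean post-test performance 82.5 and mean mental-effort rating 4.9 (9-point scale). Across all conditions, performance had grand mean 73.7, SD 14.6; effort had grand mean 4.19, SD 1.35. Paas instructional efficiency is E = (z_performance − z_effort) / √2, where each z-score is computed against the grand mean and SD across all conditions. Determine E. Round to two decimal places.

z_performance = (82.5 − 73.7) / 14.6 = 8.8000 / 14.6 = 0.6027.
z_effort = (4.9 − 4.19) / 1.35 = 0.7100 / 1.35 = 0.5259.
z_P − z_E = 0.6027 − 0.5259 = 0.0768.
E = 0.0768 / √2 = 0.0768 / 1.41421 = 0.0543 ≈ 0.05.

0.05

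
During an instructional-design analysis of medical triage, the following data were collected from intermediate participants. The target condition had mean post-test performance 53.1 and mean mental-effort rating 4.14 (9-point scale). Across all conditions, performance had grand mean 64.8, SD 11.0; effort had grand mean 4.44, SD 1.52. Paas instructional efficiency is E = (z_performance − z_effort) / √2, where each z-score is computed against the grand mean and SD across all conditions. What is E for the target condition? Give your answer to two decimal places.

-0.61

z_performance = (53.1 − 64.8) / 11.0 = -11.7000 / 11.0 = -1.0636.
z_effort = (4.14 − 4.44) / 1.52 = -0.3000 / 1.52 = -0.1974.
z_P − z_E = -1.0636 − (-0.1974) = -0.8662.
E = -0.8662 / √2 = -0.8662 / 1.41421 = -0.6125 ≈ -0.61.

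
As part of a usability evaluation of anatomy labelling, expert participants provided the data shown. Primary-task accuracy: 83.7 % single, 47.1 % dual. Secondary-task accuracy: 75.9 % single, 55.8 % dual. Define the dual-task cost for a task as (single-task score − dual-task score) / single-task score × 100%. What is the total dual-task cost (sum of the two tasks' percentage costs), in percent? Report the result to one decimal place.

70.2

Primary cost = (83.7 − 47.1) / 83.7 × 100% = 43.7276%.
Secondary cost = (75.9 − 55.8) / 75.9 × 100% = 26.4822%.
Total = 43.7276% + 26.4822% = 70.2098% ≈ 70.2%.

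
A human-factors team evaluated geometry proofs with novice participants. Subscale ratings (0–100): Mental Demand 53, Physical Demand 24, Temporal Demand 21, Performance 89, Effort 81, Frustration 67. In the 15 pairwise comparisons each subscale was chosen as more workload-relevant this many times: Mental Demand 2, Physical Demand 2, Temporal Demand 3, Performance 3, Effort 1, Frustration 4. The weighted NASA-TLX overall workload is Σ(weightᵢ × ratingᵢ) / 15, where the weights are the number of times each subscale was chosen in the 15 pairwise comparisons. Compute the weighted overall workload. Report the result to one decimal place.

The tallies are the weights (they sum to 15).
Weighted sum = 2·53 + 2·24 + 3·21 + 3·89 + 1·81 + 4·67
            = 106 + 48 + 63 + 267 + 81 + 268 = 833.
Overall workload = 833 / 15 = 55.5333 ≈ 55.5.

55.5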